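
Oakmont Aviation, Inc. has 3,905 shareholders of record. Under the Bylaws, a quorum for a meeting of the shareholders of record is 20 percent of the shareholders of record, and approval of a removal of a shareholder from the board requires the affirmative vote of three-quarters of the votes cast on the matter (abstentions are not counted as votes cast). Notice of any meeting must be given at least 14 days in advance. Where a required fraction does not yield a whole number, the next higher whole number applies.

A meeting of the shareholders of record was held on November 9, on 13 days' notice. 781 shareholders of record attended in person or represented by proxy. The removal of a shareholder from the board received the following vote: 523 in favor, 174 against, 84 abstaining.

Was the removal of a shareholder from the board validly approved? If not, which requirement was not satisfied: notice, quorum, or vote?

Notice: 13 days given; 14 required. Not satisfied.
Quorum: 20% of 3,905 = 781; 781 present. Satisfied.
Vote: requires three-fourths of the votes cast (781 − 84 abstaining = 697); 3/4 of 697 = 522.75, rounded up to 523, so 523 needed; 523 in favor. Satisfied.

Invalid — notice requirement not satisfied.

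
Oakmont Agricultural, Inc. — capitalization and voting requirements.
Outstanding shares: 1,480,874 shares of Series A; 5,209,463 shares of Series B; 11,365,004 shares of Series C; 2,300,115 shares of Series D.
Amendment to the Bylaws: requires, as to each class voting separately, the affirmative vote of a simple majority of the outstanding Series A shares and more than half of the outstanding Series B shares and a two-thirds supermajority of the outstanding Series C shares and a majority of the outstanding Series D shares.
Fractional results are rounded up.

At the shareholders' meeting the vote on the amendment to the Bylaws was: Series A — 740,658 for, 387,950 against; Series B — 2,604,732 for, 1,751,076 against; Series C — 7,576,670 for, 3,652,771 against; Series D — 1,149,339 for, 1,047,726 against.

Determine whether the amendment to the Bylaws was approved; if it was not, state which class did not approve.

Not approved — the Series D shares did not give the required vote.

Series A: a majority of 1480874 is 740438; 740,438 required, 740,658 in favor — approved.
Series B: a majority of 5209463 is 2604732; 2,604,732 required, 2,604,732 in favor — approved.
Series C: 2/3 of 11365004 = 7576669.33, rounded up to 7576670; 7,576,670 required, 7,576,670 in favor — approved.
Series D: a majority of 2300115 is 1150058; 1,150,058 required, 1,149,339 in favor — not approved.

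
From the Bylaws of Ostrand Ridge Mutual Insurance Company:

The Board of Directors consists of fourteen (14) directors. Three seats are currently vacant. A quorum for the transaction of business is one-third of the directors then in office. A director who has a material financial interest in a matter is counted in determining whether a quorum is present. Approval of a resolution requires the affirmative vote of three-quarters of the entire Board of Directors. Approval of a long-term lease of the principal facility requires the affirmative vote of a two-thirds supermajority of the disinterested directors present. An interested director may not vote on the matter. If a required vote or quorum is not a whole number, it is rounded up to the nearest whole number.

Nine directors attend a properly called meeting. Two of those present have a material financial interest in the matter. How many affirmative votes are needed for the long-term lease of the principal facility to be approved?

The long-term lease of the principal facility requires two-thirds of the disinterested directors present (9 − 2 = 7).
2/3 of 7 = 4.67, rounded up to 5.

5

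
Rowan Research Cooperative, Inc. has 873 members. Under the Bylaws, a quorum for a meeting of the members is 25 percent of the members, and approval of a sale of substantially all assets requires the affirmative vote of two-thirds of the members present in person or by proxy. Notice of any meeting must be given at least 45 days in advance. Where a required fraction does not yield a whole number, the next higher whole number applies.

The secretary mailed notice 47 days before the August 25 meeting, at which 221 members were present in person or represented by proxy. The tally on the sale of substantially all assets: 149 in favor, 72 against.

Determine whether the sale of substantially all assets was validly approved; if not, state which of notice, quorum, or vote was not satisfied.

Valid — all requirements satisfied.

Notice: 47 days given; 45 required. Satisfied.
Quorum: 25% of 873 = 218.25, rounded up to 219; 221 present. Satisfied.
Vote: requires two-thirds of those present (221); 2/3 of 221 = 147.33, rounded up to 148, so 148 needed; 149 in favor. Satisfied.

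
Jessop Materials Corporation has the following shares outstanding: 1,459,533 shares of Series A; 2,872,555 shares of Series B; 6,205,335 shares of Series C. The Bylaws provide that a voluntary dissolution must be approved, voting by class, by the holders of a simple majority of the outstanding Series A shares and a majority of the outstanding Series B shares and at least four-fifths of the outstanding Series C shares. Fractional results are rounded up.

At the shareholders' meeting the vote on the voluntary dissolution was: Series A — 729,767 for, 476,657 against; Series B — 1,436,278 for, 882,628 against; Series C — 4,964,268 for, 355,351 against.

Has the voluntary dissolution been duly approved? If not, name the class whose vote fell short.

Series A: a majority of 1459533 is 729767; 729,767 required, 729,767 in favor — approved.
Series B: a majority of 2872555 is 1436278; 1,436,278 required, 1,436,278 in favor — approved.
Series C: 4/5 of 6205335 = 4964268; 4,964,268 required, 4,964,268 in favor — approved.

Approved — every class gave the required vote.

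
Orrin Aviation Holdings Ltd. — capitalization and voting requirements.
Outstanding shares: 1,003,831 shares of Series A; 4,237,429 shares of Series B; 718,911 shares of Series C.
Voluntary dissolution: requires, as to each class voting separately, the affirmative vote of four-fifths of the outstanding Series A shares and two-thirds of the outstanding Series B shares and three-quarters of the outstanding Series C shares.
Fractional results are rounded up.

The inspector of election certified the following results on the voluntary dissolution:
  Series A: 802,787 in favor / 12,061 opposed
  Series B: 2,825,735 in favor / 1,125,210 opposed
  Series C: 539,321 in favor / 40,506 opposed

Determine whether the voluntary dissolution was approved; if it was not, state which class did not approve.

Series A: 4/5 of 1003831 = 803064.80, rounded up to 803065; 803,065 required, 802,787 in favor — not approved.
Series B: 2/3 of 4237429 = 2824952.67, rounded up to 2824953; 2,824,953 required, 2,825,735 in favor — approved.
Series C: 3/4 of 718911 = 539183.25, rounded up to 539184; 539,184 required, 539,321 in favor — approved.

Not approved — the Series A shares did not give the required vote.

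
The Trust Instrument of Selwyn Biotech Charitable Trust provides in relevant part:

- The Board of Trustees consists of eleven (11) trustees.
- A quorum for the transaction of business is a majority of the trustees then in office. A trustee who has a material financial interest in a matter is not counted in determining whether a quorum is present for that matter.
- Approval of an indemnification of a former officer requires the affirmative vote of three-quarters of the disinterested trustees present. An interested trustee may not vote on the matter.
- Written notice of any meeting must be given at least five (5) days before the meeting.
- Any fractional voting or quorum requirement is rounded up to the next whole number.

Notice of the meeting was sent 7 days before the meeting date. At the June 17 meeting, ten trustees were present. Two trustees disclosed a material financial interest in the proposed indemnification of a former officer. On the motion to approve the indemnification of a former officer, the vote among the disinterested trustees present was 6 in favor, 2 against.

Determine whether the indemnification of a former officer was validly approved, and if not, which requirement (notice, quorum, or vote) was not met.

Valid — all requirements satisfied.

Notice: 7 days given; 5 required (7 ≥ 5). Satisfied.
Quorum: 10 present, but the 2 interested trustees do not count, leaving 8. Quorum is 6. Satisfied.
Vote: the indemnification of a former officer requires three-fourths of the disinterested trustees present (10 − 2 = 8). 3/4 of 8 = 6, so 6 affirmative votes are needed; 6 voted in favor. Satisfied.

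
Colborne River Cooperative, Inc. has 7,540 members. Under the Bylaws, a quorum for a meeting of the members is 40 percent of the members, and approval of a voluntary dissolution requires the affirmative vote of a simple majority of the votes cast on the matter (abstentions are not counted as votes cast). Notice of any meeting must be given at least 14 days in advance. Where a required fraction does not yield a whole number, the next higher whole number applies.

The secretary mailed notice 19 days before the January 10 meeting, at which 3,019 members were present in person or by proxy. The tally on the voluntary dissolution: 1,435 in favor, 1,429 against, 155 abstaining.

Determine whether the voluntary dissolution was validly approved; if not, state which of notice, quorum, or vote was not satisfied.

Notice: 19 days given; 14 required. Satisfied.
Quorum: 40% of 7,540 = 3,016; 3,019 present. Satisfied.
Vote: requires a majority of the votes cast (3,019 − 155 abstaining = 2,864); a majority of 2864 is 1433, so 1,433 needed; 1,435 in favor. Satisfied.

Valid — all requirements satisfied.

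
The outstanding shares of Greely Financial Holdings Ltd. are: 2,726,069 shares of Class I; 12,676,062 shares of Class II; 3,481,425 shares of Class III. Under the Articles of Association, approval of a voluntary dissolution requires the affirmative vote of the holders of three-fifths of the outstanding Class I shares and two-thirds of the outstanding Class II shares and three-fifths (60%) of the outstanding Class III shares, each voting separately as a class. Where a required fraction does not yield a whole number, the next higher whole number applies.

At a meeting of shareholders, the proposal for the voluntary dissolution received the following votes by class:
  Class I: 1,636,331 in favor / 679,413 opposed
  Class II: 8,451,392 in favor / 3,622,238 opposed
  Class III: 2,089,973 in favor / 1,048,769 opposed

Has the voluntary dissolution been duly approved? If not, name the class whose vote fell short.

Approved — every class gave the required vote.

Class I: 3/5 of 2726069 = 1635641.40, rounded up to 1635642; 1,635,642 required, 1,636,331 in favor — approved.
Class II: 2/3 of 12676062 = 8450708; 8,450,708 required, 8,451,392 in favor — approved.
Class III: 3/5 of 3481425 = 2088855; 2,088,855 required, 2,089,973 in favor — approved.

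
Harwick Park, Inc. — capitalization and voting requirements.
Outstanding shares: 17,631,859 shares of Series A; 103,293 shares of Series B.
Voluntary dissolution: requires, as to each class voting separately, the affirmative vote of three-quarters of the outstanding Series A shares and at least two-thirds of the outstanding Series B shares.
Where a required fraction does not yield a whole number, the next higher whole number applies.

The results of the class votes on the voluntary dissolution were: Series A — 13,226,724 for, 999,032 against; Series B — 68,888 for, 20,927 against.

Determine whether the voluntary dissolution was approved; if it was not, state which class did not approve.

Approved — every class gave the required vote.

Series A: 3/4 of 17631859 = 13223894.25, rounded up to 13223895; 13,223,895 required, 13,226,724 in favor — approved.
Series B: 2/3 of 103293 = 68862; 68,862 required, 68,888 in favor — approved.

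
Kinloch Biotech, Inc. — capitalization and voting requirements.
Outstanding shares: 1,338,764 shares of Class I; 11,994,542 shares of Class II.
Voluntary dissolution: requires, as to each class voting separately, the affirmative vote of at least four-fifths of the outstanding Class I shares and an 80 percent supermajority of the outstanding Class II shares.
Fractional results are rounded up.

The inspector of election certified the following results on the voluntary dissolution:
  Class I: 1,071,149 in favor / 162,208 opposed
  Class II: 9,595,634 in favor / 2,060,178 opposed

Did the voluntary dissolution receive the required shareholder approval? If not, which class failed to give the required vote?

Approved — every class gave the required vote.

Class I: 4/5 of 1338764 = 1071011.20, rounded up to 1071012; 1,071,012 required, 1,071,149 in favor — approved.
Class II: 4/5 of 11994542 = 9595633.60, rounded up to 9595634; 9,595,634 required, 9,595,634 in favor — approved.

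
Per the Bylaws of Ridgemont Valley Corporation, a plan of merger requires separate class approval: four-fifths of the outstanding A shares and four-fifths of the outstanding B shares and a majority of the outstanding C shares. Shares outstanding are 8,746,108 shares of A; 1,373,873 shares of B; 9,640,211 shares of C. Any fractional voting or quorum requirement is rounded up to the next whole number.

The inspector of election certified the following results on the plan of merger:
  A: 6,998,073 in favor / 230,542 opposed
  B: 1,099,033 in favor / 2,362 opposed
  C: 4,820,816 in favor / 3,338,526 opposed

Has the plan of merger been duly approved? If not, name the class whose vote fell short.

Not approved — the B shares did not give the required vote.

A: 4/5 of 8746108 = 6996886.40, rounded up to 6996887; 6,996,887 required, 6,998,073 in favor — approved.
B: 4/5 of 1373873 = 1099098.40, rounded up to 1099099; 1,099,099 required, 1,099,033 in favor — not approved.
C: a majority of 9640211 is 4820106; 4,820,106 required, 4,820,816 in favor — approved.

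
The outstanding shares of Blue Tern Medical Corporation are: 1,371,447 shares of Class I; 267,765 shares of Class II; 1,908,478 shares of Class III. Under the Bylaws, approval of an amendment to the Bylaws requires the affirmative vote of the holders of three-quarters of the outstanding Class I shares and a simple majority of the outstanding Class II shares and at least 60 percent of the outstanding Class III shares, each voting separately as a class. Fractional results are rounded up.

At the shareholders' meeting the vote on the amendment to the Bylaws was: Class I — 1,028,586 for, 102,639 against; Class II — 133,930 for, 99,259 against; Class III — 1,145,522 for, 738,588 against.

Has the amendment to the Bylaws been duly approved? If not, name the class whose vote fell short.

Approved — every class gave the required vote.

Class I: 3/4 of 1371447 = 1028585.25, rounded up to 1028586; 1,028,586 required, 1,028,586 in favor — approved.
Class II: a majority of 267765 is 133883; 133,883 required, 133,930 in favor — approved.
Class III: 3/5 of 1908478 = 1145086.80, rounded up to 1145087; 1,145,087 required, 1,145,522 in favor — approved.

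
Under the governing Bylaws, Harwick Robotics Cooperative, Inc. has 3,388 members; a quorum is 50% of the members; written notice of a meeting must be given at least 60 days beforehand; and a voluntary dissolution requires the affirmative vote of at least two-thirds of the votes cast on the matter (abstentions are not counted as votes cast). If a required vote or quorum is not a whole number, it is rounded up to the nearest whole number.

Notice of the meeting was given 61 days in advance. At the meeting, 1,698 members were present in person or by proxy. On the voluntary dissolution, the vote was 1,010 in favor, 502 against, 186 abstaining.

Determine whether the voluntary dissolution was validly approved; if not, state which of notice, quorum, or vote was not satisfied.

Valid — all requirements satisfied.

Notice: 61 days given; 60 required. Satisfied.
Quorum: 50% of 3,388 = 1,694; 1,698 present. Satisfied.
Vote: requires two-thirds of the votes cast (1,698 − 186 abstaining = 1,512); 2/3 of 1512 = 1008, so 1,008 needed; 1,010 in favor. Satisfied.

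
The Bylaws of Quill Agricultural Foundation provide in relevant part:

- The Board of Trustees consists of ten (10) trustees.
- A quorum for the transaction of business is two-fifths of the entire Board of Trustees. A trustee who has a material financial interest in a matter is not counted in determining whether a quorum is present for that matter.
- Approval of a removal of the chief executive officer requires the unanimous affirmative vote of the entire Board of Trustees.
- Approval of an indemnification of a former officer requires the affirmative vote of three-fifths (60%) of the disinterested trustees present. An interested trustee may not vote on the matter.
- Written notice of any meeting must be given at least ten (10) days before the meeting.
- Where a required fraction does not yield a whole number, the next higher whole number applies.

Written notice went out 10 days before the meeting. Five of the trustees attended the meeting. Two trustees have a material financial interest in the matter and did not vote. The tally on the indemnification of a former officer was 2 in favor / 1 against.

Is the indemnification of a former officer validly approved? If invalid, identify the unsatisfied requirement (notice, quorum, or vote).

Notice: 10 days given; 10 required (10 ≥ 10). Satisfied.
Quorum: 5 present, but the 2 interested trustees do not count, leaving 3. Quorum is 4. Not satisfied.
Vote: the indemnification of a former officer requires three-fifths of the disinterested trustees present (5 − 2 = 3). 3/5 of 3 = 1.80, rounded up to 2, so 2 affirmative votes are needed; 2 voted in favor. Satisfied. (Moot — without a quorum no business can be validly transacted.)

Invalid — quorum requirement not satisfied.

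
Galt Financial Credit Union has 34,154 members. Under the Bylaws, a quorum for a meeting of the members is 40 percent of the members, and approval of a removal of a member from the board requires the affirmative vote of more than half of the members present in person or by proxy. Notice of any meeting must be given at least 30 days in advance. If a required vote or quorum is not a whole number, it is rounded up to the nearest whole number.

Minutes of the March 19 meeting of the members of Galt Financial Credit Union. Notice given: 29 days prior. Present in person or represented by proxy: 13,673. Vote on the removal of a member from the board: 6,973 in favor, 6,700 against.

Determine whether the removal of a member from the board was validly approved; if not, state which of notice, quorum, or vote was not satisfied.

Notice: 29 days given; 30 required. Not satisfied.
Quorum: 40% of 34,154 = 13,661.60, rounded up to 13,662; 13,673 present. Satisfied.
Vote: requires a majority of those present (13,673); a majority of 13673 is 6837, so 6,837 needed; 6,973 in favor. Satisfied.

Invalid — notice requirement not satisfied.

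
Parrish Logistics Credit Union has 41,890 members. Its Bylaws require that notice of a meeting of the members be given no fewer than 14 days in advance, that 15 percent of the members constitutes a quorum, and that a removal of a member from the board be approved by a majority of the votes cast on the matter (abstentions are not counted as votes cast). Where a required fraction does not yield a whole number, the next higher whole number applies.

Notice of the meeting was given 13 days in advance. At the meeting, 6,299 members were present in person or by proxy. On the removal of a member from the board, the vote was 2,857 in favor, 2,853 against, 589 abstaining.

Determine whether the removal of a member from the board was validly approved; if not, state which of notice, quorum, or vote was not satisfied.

Invalid — notice requirement not satisfied.

Notice: 13 days given; 14 required. Not satisfied.
Quorum: 15% of 41,890 = 6,283.50, rounded up to 6,284; 6,299 present. Satisfied.
Vote: requires a majority of the votes cast (6,299 − 589 abstaining = 5,710); a majority of 5710 is 2856, so 2,856 needed; 2,857 in favor. Satisfied.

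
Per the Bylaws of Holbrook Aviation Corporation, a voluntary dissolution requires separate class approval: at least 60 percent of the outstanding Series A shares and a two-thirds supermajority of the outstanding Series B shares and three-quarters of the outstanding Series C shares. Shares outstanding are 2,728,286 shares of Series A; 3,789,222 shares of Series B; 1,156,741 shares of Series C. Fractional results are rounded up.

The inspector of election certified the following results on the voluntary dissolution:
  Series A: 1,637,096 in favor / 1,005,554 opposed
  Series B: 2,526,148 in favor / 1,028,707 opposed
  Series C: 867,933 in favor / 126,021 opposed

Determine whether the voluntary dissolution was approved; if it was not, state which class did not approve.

Approved — every class gave the required vote.

Series A: 3/5 of 2728286 = 1636971.60, rounded up to 1636972; 1,636,972 required, 1,637,096 in favor — approved.
Series B: 2/3 of 3789222 = 2526148; 2,526,148 required, 2,526,148 in favor — approved.
Series C: 3/4 of 1156741 = 867555.75, rounded up to 867556; 867,556 required, 867,933 in favor — approved.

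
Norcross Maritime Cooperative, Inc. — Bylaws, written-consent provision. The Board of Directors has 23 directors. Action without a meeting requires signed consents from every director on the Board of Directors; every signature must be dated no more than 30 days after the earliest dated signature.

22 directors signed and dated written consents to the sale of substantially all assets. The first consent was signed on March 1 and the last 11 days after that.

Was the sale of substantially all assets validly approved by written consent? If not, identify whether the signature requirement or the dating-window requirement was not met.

Not effective — insufficient signatures.

Signatures required: every one of 23 — unanimous means all 23, so 23 needed; 22 signed. Insufficient.
Dating window: the latest signature is 11 days after the earliest; the limit is 30 days. Within the window.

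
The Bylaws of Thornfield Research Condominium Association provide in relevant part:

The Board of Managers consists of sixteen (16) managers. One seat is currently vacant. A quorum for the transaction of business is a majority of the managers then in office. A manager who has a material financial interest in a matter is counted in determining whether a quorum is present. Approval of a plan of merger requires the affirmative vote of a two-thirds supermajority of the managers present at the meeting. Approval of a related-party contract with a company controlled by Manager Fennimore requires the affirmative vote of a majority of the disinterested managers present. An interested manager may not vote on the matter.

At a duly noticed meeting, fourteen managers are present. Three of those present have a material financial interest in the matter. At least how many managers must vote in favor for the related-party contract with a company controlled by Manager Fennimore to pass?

The related-party contract with a company controlled by Manager Fennimore requires a majority of the disinterested managers present (14 − 3 = 11).
A majority of 11 is 6.

6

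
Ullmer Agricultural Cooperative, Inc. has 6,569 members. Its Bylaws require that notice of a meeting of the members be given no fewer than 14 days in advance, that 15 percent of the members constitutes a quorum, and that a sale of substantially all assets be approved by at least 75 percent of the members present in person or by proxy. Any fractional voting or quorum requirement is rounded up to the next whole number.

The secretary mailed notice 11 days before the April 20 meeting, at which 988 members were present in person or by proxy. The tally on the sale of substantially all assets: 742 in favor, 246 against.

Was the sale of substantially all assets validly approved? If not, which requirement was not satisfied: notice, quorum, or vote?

Invalid — notice requirement not satisfied.

Notice: 11 days given; 14 required. Not satisfied.
Quorum: 15% of 6,569 = 985.35, rounded up to 986; 988 present. Satisfied.
Vote: requires three-fourths of those present (988); 3/4 of 988 = 741, so 741 needed; 742 in favor. Satisfied.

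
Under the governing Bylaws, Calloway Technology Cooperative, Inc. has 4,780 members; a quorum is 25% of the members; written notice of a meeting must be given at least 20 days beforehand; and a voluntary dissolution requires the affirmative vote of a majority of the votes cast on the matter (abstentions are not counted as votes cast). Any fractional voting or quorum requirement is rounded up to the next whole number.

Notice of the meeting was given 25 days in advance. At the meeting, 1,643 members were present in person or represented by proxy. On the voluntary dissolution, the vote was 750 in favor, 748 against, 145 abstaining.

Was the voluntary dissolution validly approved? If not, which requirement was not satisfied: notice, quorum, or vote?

Notice: 25 days given; 20 required. Satisfied.
Quorum: 25% of 4,780 = 1,195; 1,643 present. Satisfied.
Vote: requires a majority of the votes cast (1,643 − 145 abstaining = 1,498); a majority of 1498 is 750, so 750 needed; 750 in favor. Satisfied.

Valid — all requirements satisfied.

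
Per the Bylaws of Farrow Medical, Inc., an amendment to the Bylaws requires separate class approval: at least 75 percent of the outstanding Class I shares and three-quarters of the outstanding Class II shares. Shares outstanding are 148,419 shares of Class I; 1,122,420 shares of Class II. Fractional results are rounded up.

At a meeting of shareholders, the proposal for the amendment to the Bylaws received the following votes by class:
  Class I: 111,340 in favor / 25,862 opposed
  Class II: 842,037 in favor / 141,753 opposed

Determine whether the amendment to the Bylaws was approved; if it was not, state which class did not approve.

Approved — every class gave the required vote.

Class I: 3/4 of 148419 = 111314.25, rounded up to 111315; 111,315 required, 111,340 in favor — approved.
Class II: 3/4 of 1122420 = 841815; 841,815 required, 842,037 in favor — approved.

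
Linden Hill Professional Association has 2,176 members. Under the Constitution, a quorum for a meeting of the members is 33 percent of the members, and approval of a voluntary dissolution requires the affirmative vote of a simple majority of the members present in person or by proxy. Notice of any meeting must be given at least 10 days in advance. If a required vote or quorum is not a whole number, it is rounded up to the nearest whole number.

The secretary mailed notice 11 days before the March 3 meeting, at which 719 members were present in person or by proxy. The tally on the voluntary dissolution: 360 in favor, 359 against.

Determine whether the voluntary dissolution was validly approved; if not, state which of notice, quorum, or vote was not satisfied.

Notice: 11 days given; 10 required. Satisfied.
Quorum: 33% of 2,176 = 718.08, rounded up to 719; 719 present. Satisfied.
Vote: requires a majority of those present (719); a majority of 719 is 360, so 360 needed; 360 in favor. Satisfied.

Valid — all requirements satisfied.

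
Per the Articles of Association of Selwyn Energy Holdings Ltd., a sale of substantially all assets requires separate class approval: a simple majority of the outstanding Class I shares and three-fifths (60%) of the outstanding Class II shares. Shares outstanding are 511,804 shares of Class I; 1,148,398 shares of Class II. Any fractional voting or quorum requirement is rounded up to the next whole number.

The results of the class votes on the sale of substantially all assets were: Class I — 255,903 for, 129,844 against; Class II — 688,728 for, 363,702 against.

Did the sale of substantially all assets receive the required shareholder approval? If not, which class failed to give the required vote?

Class I: a majority of 511804 is 255903; 255,903 required, 255,903 in favor — approved.
Class II: 3/5 of 1148398 = 689038.80, rounded up to 689039; 689,039 required, 688,728 in favor — not approved.

Not approved — the Class II shares did not give the required vote.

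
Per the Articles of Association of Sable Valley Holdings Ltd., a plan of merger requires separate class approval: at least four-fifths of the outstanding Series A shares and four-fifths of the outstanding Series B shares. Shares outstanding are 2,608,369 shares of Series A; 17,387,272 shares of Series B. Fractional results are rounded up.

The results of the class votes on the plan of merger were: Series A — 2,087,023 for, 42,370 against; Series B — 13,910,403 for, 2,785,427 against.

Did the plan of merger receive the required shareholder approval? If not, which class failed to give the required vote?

Approved — every class gave the required vote.

Series A: 4/5 of 2608369 = 2086695.20, rounded up to 2086696; 2,086,696 required, 2,087,023 in favor — approved.
Series B: 4/5 of 17387272 = 13909817.60, rounded up to 13909818; 13,909,818 required, 13,910,403 in favor — approved.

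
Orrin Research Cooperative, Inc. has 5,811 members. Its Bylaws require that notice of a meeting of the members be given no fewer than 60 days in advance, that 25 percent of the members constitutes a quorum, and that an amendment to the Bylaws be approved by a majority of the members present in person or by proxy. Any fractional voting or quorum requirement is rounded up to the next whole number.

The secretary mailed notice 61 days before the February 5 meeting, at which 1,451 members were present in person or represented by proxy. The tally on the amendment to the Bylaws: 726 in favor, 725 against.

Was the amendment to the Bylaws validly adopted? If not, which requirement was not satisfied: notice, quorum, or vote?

Notice: 61 days given; 60 required. Satisfied.
Quorum: 25% of 5,811 = 1,452.75, rounded up to 1,453; 1,451 present. Not satisfied.
Vote: requires a majority of those present (1,451); a majority of 1451 is 726, so 726 needed; 726 in favor. Satisfied.

Invalid — quorum requirement not satisfied.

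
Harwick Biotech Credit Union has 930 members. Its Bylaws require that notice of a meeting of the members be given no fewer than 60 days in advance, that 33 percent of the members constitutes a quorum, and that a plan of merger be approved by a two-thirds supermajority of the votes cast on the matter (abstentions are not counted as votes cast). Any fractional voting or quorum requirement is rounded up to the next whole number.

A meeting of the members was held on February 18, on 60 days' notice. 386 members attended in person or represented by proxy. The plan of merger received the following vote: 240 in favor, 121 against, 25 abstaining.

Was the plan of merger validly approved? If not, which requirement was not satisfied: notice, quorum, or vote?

Notice: 60 days given; 60 required. Satisfied.
Quorum: 33% of 930 = 306.90, rounded up to 307; 386 present. Satisfied.
Vote: requires two-thirds of the votes cast (386 − 25 abstaining = 361); 2/3 of 361 = 240.67, rounded up to 241, so 241 needed; 240 in favor. Not satisfied.

Invalid — vote requirement not satisfied.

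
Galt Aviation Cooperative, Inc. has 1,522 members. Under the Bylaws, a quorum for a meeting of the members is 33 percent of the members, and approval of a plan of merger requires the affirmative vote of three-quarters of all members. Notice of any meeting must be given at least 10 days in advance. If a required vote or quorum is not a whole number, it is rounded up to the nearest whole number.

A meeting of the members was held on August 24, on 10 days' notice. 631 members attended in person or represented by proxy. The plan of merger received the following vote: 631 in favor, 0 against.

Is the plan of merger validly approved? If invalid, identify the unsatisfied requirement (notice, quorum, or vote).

Invalid — vote requirement not satisfied.

Notice: 10 days given; 10 required. Satisfied.
Quorum: 33% of 1,522 = 502.26, rounded up to 503; 631 present. Satisfied.
Vote: requires three-fourths of all members (1,522); 3/4 of 1522 = 1141.50, rounded up to 1142, so 1,142 needed; 631 in favor. Not satisfied.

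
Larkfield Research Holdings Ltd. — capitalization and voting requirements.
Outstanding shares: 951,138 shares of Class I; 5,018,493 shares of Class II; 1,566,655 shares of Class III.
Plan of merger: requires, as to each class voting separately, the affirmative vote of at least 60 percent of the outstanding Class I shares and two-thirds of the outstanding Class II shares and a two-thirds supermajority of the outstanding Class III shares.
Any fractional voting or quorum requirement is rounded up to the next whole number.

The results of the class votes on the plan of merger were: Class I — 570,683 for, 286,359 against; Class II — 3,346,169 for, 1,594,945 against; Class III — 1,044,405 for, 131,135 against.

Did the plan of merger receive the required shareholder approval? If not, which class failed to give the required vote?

Not approved — the Class III shares did not give the required vote.

Class I: 3/5 of 951138 = 570682.80, rounded up to 570683; 570,683 required, 570,683 in favor — approved.
Class II: 2/3 of 5018493 = 3345662; 3,345,662 required, 3,346,169 in favor — approved.
Class III: 2/3 of 1566655 = 1044436.67, rounded up to 1044437; 1,044,437 required, 1,044,405 in favor — not approved.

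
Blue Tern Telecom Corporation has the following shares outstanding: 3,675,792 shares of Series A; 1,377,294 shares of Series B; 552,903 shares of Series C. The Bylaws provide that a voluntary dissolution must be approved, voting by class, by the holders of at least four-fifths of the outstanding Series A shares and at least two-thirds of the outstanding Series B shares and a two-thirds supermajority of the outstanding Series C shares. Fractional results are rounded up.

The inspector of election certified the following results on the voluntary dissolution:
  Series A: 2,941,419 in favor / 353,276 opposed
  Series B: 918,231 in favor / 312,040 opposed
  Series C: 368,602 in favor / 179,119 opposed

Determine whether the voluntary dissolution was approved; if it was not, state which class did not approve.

Approved — every class gave the required vote.

Series A: 4/5 of 3675792 = 2940633.60, rounded up to 2940634; 2,940,634 required, 2,941,419 in favor — approved.
Series B: 2/3 of 1377294 = 918196; 918,196 required, 918,231 in favor — approved.
Series C: 2/3 of 552903 = 368602; 368,602 required, 368,602 in favor — approved.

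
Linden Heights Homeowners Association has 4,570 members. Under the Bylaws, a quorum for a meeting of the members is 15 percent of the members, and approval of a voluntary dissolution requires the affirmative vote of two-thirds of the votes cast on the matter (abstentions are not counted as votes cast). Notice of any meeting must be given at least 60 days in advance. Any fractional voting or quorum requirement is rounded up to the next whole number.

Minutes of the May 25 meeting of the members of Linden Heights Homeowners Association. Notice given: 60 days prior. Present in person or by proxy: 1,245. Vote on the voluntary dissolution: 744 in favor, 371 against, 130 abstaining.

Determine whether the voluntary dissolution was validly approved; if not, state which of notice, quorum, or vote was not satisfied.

Valid — all requirements satisfied.

Notice: 60 days given; 60 required. Satisfied.
Quorum: 15% of 4,570 = 685.50, rounded up to 686; 1,245 present. Satisfied.
Vote: requires two-thirds of the votes cast (1,245 − 130 abstaining = 1,115); 2/3 of 1115 = 743.33, rounded up to 744, so 744 needed; 744 in favor. Satisfied.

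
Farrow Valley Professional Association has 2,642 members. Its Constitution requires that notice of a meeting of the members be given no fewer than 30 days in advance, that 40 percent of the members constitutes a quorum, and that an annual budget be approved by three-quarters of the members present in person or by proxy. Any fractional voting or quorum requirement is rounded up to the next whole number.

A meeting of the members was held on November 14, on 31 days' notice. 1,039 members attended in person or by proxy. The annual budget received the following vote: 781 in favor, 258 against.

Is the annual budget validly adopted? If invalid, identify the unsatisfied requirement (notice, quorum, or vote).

Invalid — quorum requirement not satisfied.

Notice: 31 days given; 30 required. Satisfied.
Quorum: 40% of 2,642 = 1,056.80, rounded up to 1,057; 1,039 present. Not satisfied.
Vote: requires three-fourths of those present (1,039); 3/4 of 1039 = 779.25, rounded up to 780, so 780 needed; 781 in favor. Satisfied.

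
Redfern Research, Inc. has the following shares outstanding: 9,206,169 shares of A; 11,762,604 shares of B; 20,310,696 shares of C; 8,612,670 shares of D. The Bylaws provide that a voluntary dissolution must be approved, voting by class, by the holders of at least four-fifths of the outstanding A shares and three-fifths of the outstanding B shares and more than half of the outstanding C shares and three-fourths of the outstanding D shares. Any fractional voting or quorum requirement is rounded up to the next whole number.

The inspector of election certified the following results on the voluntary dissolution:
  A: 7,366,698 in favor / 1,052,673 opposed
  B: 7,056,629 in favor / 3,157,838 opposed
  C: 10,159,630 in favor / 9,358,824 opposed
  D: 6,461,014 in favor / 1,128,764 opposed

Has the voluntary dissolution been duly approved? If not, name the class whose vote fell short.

Not approved — the B shares did not give the required vote.

A: 4/5 of 9206169 = 7364935.20, rounded up to 7364936; 7,364,936 required, 7,366,698 in favor — approved.
B: 3/5 of 11762604 = 7057562.40, rounded up to 7057563; 7,057,563 required, 7,056,629 in favor — not approved.
C: a majority of 20310696 is 10155349; 10,155,349 required, 10,159,630 in favor — approved.
D: 3/4 of 8612670 = 6459502.50, rounded up to 6459503; 6,459,503 required, 6,461,014 in favor — approved.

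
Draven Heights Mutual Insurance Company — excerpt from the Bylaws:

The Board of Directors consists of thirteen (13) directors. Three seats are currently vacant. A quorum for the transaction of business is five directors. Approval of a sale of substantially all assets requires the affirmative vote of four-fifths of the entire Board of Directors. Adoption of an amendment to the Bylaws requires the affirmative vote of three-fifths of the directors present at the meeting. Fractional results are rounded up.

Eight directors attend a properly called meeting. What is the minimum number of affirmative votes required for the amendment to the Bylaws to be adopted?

5

The amendment to the Bylaws requires three-fifths of the directors present (8).
3/5 of 8 = 4.80, rounded up to 5.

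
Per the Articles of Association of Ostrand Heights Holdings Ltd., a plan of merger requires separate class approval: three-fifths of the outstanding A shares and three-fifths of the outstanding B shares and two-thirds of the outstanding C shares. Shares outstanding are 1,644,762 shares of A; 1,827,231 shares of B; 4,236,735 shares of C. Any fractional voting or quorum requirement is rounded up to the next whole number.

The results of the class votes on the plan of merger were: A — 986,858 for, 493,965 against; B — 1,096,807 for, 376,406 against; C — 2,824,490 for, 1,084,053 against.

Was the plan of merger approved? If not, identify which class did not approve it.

Approved — every class gave the required vote.

A: 3/5 of 1644762 = 986857.20, rounded up to 986858; 986,858 required, 986,858 in favor — approved.
B: 3/5 of 1827231 = 1096338.60, rounded up to 1096339; 1,096,339 required, 1,096,807 in favor — approved.
C: 2/3 of 4236735 = 2824490; 2,824,490 required, 2,824,490 in favor — approved.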